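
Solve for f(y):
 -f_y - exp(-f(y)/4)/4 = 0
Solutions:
 f(y) = 4*log(C1 - y/16)


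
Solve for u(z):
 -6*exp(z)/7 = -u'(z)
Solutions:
 u(z) = C1 + 6*exp(z)/7


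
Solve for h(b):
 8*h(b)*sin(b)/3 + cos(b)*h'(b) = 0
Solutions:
 h(b) = C1*cos(b)^(8/3)


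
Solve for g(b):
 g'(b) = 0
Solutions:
 g(b) = C1


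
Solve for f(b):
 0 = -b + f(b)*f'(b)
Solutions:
 f(b) = -sqrt(C1 + b^2)
 f(b) = sqrt(C1 + b^2)


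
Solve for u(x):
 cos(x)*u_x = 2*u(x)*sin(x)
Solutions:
 u(x) = C1/cos(x)^2


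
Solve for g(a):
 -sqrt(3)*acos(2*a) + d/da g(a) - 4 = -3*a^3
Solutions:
 g(a) = C1 - 3*a^4/4 + 4*a + sqrt(3)*(a*acos(2*a) - sqrt(1 - 4*a^2)/2)


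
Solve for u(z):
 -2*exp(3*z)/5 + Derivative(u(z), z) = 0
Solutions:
 u(z) = C1 + 2*exp(3*z)/15


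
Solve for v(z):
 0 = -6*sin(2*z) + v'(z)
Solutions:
 v(z) = C1 - 3*cos(2*z)


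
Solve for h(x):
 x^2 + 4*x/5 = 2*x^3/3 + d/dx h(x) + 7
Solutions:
 h(x) = C1 - x^4/6 + x^3/3 + 2*x^2/5 - 7*x


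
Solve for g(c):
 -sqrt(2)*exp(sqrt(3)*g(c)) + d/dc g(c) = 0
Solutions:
 g(c) = sqrt(3)*(2*log(-1/(C1 + sqrt(2)*c)) - log(3))/6


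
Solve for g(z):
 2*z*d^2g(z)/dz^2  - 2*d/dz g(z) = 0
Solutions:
 g(z) = C1 + C2*z^2


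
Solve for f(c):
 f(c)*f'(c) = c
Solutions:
 f(c) = -sqrt(C1 + c^2)
 f(c) = sqrt(C1 + c^2)


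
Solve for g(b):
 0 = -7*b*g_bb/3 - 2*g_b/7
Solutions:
 g(b) = C1 + C2*b^(43/49)


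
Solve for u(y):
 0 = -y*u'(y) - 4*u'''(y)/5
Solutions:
 u(y) = C1 + Integral(C2*airyai(-10^(1/3)*y/2) + C3*airybi(-10^(1/3)*y/2), y)


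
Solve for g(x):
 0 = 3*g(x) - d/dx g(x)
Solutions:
 g(x) = C1*exp(3*x)


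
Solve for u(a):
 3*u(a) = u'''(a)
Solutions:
 u(a) = C3*exp(3^(1/3)*a) + (C1*sin(3^(5/6)*a/2) + C2*cos(3^(5/6)*a/2))*exp(-3^(1/3)*a/2)


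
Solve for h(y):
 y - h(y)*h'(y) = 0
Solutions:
 h(y) = -sqrt(C1 + y^2)
 h(y) = sqrt(C1 + y^2)


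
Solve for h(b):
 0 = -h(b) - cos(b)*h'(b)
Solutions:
 h(b) = C1*sqrt(sin(b) - 1)/sqrt(sin(b) + 1)


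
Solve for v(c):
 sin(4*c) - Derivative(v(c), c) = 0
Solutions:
 v(c) = C1 - cos(4*c)/4


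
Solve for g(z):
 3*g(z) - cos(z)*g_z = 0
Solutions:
 g(z) = C1*(sin(z) + 1)^(3/2)/(sin(z) - 1)^(3/2)


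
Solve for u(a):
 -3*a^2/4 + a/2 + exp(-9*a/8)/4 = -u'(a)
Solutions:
 u(a) = C1 + a^3/4 - a^2/4 + 2*exp(-9*a/8)/9


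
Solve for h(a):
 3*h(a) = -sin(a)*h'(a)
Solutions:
 h(a) = C1*(cos(a) + 1)^(3/2)/(cos(a) - 1)^(3/2)


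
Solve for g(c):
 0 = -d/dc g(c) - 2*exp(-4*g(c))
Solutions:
 g(c) = log(-I*(C1 - 8*c)^(1/4))
 g(c) = log(I*(C1 - 8*c)^(1/4))
 g(c) = log(-(C1 - 8*c)^(1/4))
 g(c) = log(C1 - 8*c)/4


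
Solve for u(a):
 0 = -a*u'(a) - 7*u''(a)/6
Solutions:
 u(a) = C1 + C2*erf(sqrt(21)*a/7)


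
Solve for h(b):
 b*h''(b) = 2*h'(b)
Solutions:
 h(b) = C1 + C2*b^3


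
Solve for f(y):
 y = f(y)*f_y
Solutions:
 f(y) = -sqrt(C1 + y^2)
 f(y) = sqrt(C1 + y^2)


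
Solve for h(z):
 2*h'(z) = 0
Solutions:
 h(z) = C1


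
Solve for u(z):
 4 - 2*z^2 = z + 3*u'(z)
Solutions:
 u(z) = C1 - 2*z^3/9 - z^2/6 + 4*z/3


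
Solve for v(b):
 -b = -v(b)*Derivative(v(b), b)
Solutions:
 v(b) = -sqrt(C1 + b^2)
 v(b) = sqrt(C1 + b^2)


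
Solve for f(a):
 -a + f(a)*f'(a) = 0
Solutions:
 f(a) = -sqrt(C1 + a^2)
 f(a) = sqrt(C1 + a^2)


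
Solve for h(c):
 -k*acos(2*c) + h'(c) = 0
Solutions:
 h(c) = C1 + k*(c*acos(2*c) - sqrt(1 - 4*c^2)/2)


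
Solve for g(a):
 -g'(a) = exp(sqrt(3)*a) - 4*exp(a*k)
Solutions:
 g(a) = C1 - sqrt(3)*exp(sqrt(3)*a)/3 + 4*exp(a*k)/k


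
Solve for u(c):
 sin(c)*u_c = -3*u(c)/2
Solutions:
 u(c) = C1*(cos(c) + 1)^(3/4)/(cos(c) - 1)^(3/4)


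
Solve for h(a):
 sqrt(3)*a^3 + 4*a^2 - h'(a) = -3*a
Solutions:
 h(a) = C1 + sqrt(3)*a^4/4 + 4*a^3/3 + 3*a^2/2


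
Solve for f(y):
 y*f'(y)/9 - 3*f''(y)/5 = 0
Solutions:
 f(y) = C1 + C2*erfi(sqrt(30)*y/18)


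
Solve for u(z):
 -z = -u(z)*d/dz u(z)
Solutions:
 u(z) = -sqrt(C1 + z^2)
 u(z) = sqrt(C1 + z^2)


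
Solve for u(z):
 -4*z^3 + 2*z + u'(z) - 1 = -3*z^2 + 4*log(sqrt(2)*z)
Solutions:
 u(z) = C1 + z^4 - z^3 - z^2 + 4*z*log(z) - 3*z + z*log(4)


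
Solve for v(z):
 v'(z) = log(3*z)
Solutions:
 v(z) = C1 + z*log(z) - z + z*log(3)


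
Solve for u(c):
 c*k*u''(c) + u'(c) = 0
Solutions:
 u(c) = C1 + c^(((re(k) - 1)*re(k) + im(k)^2)/(re(k)^2 + im(k)^2))*(C2*sin(log(c)*Abs(im(k))/(re(k)^2 + im(k)^2)) + C3*cos(log(c)*im(k)/(re(k)^2 + im(k)^2)))


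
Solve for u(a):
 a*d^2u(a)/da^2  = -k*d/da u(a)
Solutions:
 u(a) = C1 + a^(1 - re(k))*(C2*sin(log(a)*Abs(im(k))) + C3*cos(log(a)*im(k)))


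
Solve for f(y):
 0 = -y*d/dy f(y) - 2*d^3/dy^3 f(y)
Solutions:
 f(y) = C1 + Integral(C2*airyai(-2^(2/3)*y/2) + C3*airybi(-2^(2/3)*y/2), y)


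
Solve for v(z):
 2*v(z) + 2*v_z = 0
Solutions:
 v(z) = C1*exp(-z)


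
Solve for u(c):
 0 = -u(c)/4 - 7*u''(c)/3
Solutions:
 u(c) = C1*sin(sqrt(21)*c/14) + C2*cos(sqrt(21)*c/14)


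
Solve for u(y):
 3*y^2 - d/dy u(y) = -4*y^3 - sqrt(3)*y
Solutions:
 u(y) = C1 + y^4 + y^3 + sqrt(3)*y^2/2


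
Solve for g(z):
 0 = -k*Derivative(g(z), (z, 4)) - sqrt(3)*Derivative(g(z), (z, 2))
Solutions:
 g(z) = C1 + C2*z + C3*exp(-3^(1/4)*z*sqrt(-1/k)) + C4*exp(3^(1/4)*z*sqrt(-1/k))


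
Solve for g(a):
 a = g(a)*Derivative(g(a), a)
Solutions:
 g(a) = -sqrt(C1 + a^2)
 g(a) = sqrt(C1 + a^2)


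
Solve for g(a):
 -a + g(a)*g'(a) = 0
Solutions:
 g(a) = -sqrt(C1 + a^2)
 g(a) = sqrt(C1 + a^2)


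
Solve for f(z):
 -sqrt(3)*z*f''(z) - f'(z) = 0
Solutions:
 f(z) = C1 + C2*z^(1 - sqrt(3)/3)


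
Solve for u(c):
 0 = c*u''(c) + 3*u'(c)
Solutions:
 u(c) = C1 + C2/c^2


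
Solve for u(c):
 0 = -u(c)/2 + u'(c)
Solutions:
 u(c) = C1*exp(c/2)


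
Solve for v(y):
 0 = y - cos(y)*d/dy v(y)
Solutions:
 v(y) = C1 + Integral(y/cos(y), y)


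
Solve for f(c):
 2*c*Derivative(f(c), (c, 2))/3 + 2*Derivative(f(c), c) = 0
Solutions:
 f(c) = C1 + C2/c^2


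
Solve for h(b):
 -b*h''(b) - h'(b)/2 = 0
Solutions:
 h(b) = C1 + C2*sqrt(b)


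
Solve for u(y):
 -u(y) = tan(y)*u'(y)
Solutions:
 u(y) = C1/sin(y)


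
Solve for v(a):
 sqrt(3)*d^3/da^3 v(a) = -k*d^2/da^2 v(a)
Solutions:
 v(a) = C1 + C2*a + C3*exp(-sqrt(3)*a*k/3)


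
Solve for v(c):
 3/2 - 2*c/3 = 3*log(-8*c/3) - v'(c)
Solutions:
 v(c) = C1 + c^2/3 + 3*c*log(-c) + c*(-9/2 - 3*log(3) + 9*log(2))


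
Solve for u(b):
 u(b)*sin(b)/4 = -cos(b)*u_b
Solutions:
 u(b) = C1*cos(b)^(1/4)


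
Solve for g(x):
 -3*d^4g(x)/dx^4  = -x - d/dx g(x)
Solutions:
 g(x) = C1 + C4*exp(3^(2/3)*x/3) - x^2/2 + (C2*sin(3^(1/6)*x/2) + C3*cos(3^(1/6)*x/2))*exp(-3^(2/3)*x/6)


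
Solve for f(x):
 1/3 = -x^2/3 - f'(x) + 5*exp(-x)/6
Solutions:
 f(x) = C1 - x^3/9 - x/3 - 5*exp(-x)/6


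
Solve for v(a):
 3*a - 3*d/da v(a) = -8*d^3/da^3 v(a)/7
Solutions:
 v(a) = C1 + C2*exp(-sqrt(42)*a/4) + C3*exp(sqrt(42)*a/4) + a^2/2


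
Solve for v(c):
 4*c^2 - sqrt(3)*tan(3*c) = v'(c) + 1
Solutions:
 v(c) = C1 + 4*c^3/3 - c + sqrt(3)*log(cos(3*c))/3


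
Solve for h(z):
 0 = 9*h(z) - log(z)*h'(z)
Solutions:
 h(z) = C1*exp(9*li(z))


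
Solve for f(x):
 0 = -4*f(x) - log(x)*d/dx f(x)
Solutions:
 f(x) = C1*exp(-4*li(x))


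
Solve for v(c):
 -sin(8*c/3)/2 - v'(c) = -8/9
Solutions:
 v(c) = C1 + 8*c/9 + 3*cos(8*c/3)/16


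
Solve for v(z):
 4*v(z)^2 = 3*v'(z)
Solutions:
 v(z) = -3/(C1 + 4*z)


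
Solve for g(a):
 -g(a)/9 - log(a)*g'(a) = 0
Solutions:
 g(a) = C1*exp(-li(a)/9)


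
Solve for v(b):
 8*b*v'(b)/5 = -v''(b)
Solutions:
 v(b) = C1 + C2*erf(2*sqrt(5)*b/5)


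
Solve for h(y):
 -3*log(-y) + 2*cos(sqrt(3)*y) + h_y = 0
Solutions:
 h(y) = C1 + 3*y*log(-y) - 3*y - 2*sqrt(3)*sin(sqrt(3)*y)/3


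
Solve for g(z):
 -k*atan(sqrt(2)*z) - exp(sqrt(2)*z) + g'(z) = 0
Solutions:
 g(z) = C1 + k*(z*atan(sqrt(2)*z) - sqrt(2)*log(2*z^2 + 1)/4) + sqrt(2)*exp(sqrt(2)*z)/2


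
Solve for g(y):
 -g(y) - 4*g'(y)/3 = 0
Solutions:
 g(y) = C1*exp(-3*y/4)


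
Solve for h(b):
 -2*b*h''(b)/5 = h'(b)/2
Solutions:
 h(b) = C1 + C2/b^(1/4)


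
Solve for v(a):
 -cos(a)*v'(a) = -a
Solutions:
 v(a) = C1 + Integral(a/cos(a), a)


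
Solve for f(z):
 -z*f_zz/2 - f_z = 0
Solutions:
 f(z) = C1 + C2/z


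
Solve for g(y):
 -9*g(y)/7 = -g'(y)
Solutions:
 g(y) = C1*exp(9*y/7)


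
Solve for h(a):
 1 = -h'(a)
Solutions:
 h(a) = C1 - a


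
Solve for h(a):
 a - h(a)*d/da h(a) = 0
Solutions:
 h(a) = -sqrt(C1 + a^2)
 h(a) = sqrt(C1 + a^2)


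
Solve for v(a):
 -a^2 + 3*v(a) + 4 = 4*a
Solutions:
 v(a) = a^2/3 + 4*a/3 - 4/3


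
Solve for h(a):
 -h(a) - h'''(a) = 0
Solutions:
 h(a) = C3*exp(-a) + (C1*sin(sqrt(3)*a/2) + C2*cos(sqrt(3)*a/2))*exp(a/2)


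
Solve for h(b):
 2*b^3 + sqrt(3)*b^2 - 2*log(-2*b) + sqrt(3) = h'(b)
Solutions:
 h(b) = C1 + b^4/2 + sqrt(3)*b^3/3 - 2*b*log(-b) + b*(-2*log(2) + sqrt(3) + 2)


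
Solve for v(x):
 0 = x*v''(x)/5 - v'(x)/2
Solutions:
 v(x) = C1 + C2*x^(7/2)


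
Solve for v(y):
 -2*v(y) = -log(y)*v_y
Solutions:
 v(y) = C1*exp(2*li(y))


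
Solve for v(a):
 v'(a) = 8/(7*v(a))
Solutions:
 v(a) = -sqrt(C1 + 112*a)/7
 v(a) = sqrt(C1 + 112*a)/7


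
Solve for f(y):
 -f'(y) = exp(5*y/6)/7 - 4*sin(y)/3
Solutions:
 f(y) = C1 - 6*exp(5*y/6)/35 - 4*cos(y)/3


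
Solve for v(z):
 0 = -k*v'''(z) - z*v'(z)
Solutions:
 v(z) = C1 + Integral(C2*airyai(z*(-1/k)^(1/3)) + C3*airybi(z*(-1/k)^(1/3)), z)


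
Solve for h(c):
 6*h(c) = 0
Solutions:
 h(c) = 0


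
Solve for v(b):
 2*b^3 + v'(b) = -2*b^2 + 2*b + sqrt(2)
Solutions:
 v(b) = C1 - b^4/2 - 2*b^3/3 + b^2 + sqrt(2)*b


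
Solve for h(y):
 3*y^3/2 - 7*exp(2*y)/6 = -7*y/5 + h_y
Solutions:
 h(y) = C1 + 3*y^4/8 + 7*y^2/10 - 7*exp(2*y)/12


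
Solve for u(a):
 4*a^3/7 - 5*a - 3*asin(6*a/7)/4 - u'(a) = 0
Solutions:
 u(a) = C1 + a^4/7 - 5*a^2/2 - 3*a*asin(6*a/7)/4 - sqrt(49 - 36*a^2)/8


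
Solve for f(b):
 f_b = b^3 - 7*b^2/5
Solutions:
 f(b) = C1 + b^4/4 - 7*b^3/15


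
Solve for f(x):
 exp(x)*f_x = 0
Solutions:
 f(x) = C1


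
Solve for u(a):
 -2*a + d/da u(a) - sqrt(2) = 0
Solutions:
 u(a) = C1 + a^2 + sqrt(2)*a


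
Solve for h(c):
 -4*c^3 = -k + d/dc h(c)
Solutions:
 h(c) = C1 - c^4 + c*k


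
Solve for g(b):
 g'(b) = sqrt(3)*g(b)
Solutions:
 g(b) = C1*exp(sqrt(3)*b)


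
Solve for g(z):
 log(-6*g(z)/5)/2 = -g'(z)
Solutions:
 2*Integral(1/(log(-_y) - log(5) + log(6)), (_y, g(z))) = C1 - z


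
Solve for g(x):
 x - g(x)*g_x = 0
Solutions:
 g(x) = -sqrt(C1 + x^2)
 g(x) = sqrt(C1 + x^2)


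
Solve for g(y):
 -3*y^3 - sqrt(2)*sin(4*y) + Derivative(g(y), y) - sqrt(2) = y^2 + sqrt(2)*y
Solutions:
 g(y) = C1 + 3*y^4/4 + y^3/3 + sqrt(2)*y^2/2 + sqrt(2)*y - sqrt(2)*cos(4*y)/4


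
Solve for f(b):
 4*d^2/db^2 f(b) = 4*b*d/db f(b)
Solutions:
 f(b) = C1 + C2*erfi(sqrt(2)*b/2)


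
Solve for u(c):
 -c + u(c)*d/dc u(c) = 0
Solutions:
 u(c) = -sqrt(C1 + c^2)
 u(c) = sqrt(C1 + c^2)


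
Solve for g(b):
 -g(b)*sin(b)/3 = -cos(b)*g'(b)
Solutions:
 g(b) = C1/cos(b)^(1/3)


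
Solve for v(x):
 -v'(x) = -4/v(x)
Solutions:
 v(x) = -sqrt(C1 + 8*x)
 v(x) = sqrt(C1 + 8*x)


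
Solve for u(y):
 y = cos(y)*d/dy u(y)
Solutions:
 u(y) = C1 + Integral(y/cos(y), y)


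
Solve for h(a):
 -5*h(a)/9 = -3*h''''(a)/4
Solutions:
 h(a) = C1*exp(-15^(1/4)*sqrt(2)*a/3) + C2*exp(15^(1/4)*sqrt(2)*a/3) + C3*sin(15^(1/4)*sqrt(2)*a/3) + C4*cos(15^(1/4)*sqrt(2)*a/3)


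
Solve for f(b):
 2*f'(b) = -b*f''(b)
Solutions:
 f(b) = C1 + C2/b


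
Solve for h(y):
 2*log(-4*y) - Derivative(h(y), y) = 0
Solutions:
 h(y) = C1 + 2*y*log(-y) + 2*y*(-1 + 2*log(2))


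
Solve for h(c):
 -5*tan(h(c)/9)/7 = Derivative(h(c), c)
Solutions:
 h(c) = -9*asin(C1*exp(-5*c/63)) + 9*pi
 h(c) = 9*asin(C1*exp(-5*c/63))


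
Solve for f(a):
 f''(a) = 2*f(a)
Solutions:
 f(a) = C1*exp(-sqrt(2)*a) + C2*exp(sqrt(2)*a)


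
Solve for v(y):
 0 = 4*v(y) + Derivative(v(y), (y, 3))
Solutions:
 v(y) = C3*exp(-2^(2/3)*y) + (C1*sin(2^(2/3)*sqrt(3)*y/2) + C2*cos(2^(2/3)*sqrt(3)*y/2))*exp(2^(2/3)*y/2)


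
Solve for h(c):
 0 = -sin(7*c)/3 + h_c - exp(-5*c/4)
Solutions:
 h(c) = C1 - cos(7*c)/21 - 4*exp(-5*c/4)/5


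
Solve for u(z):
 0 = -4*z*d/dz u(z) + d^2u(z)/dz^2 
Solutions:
 u(z) = C1 + C2*erfi(sqrt(2)*z)


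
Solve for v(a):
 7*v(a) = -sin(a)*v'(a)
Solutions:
 v(a) = C1*sqrt(cos(a) + 1)*(cos(a)^3 + 3*cos(a)^2 + 3*cos(a) + 1)/(sqrt(cos(a) - 1)*(cos(a)^3 - 3*cos(a)^2 + 3*cos(a) - 1))


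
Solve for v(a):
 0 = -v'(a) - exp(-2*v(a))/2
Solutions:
 v(a) = log(-sqrt(C1 - a))
 v(a) = log(C1 - a)/2


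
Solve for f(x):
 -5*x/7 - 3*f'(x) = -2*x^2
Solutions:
 f(x) = C1 + 2*x^3/9 - 5*x^2/42


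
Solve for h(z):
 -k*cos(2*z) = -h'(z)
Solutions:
 h(z) = C1 + k*sin(2*z)/2


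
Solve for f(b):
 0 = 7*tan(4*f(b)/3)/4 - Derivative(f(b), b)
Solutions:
 f(b) = -3*asin(C1*exp(7*b/3))/4 + 3*pi/4
 f(b) = 3*asin(C1*exp(7*b/3))/4


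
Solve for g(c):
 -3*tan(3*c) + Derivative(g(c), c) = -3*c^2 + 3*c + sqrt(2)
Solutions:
 g(c) = C1 - c^3 + 3*c^2/2 + sqrt(2)*c - log(cos(3*c))


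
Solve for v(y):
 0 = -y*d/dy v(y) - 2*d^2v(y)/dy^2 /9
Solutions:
 v(y) = C1 + C2*erf(3*y/2)


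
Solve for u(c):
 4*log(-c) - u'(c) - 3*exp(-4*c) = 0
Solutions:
 u(c) = C1 + 4*c*log(-c) - 4*c + 3*exp(-4*c)/4


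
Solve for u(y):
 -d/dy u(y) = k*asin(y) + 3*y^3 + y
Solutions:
 u(y) = C1 - k*(y*asin(y) + sqrt(1 - y^2)) - 3*y^4/4 - y^2/2


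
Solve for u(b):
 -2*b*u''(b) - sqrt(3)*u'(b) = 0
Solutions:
 u(b) = C1 + C2*b^(1 - sqrt(3)/2)


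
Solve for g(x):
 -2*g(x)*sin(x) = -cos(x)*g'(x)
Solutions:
 g(x) = C1/cos(x)^2


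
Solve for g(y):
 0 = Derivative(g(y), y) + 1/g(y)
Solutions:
 g(y) = -sqrt(C1 - 2*y)
 g(y) = sqrt(C1 - 2*y)


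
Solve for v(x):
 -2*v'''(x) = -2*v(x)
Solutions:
 v(x) = C3*exp(x) + (C1*sin(sqrt(3)*x/2) + C2*cos(sqrt(3)*x/2))*exp(-x/2)


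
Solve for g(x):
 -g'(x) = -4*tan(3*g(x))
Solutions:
 g(x) = -asin(C1*exp(12*x))/3 + pi/3
 g(x) = asin(C1*exp(12*x))/3


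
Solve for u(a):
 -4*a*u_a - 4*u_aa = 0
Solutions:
 u(a) = C1 + C2*erf(sqrt(2)*a/2)


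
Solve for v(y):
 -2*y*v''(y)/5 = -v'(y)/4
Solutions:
 v(y) = C1 + C2*y^(13/8)


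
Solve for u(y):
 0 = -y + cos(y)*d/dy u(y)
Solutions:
 u(y) = C1 + Integral(y/cos(y), y)


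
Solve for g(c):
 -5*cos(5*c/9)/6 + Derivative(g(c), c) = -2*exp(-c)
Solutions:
 g(c) = C1 + 3*sin(5*c/9)/2 + 2*exp(-c)


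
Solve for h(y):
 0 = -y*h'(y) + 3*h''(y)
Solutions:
 h(y) = C1 + C2*erfi(sqrt(6)*y/6)


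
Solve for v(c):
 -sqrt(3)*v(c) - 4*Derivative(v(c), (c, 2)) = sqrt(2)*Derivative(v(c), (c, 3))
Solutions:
 v(c) = C1*exp(c*(-4*sqrt(2) + 8/(27*sqrt(6)/4 + 16*sqrt(2) + sqrt(-2048 + (27*sqrt(6) + 64*sqrt(2))^2/4)/2)^(1/3) + (27*sqrt(6)/4 + 16*sqrt(2) + sqrt(-2048 + (27*sqrt(6) + 64*sqrt(2))^2/4)/2)^(1/3))/6)*sin(sqrt(3)*c*(-(27*sqrt(6)/4 + 16*sqrt(2) + sqrt(-2048 + (27*sqrt(6)/2 + 32*sqrt(2))^2)/2)^(1/3) + 8/(27*sqrt(6)/4 + 16*sqrt(2) + sqrt(-2048 + (27*sqrt(6)/2 + 32*sqrt(2))^2)/2)^(1/3))/6) + C2*exp(c*(-4*sqrt(2) + 8/(27*sqrt(6)/4 + 16*sqrt(2) + sqrt(-2048 + (27*sqrt(6) + 64*sqrt(2))^2/4)/2)^(1/3) + (27*sqrt(6)/4 + 16*sqrt(2) + sqrt(-2048 + (27*sqrt(6) + 64*sqrt(2))^2/4)/2)^(1/3))/6)*cos(sqrt(3)*c*(-(27*sqrt(6)/4 + 16*sqrt(2) + sqrt(-2048 + (27*sqrt(6)/2 + 32*sqrt(2))^2)/2)^(1/3) + 8/(27*sqrt(6)/4 + 16*sqrt(2) + sqrt(-2048 + (27*sqrt(6)/2 + 32*sqrt(2))^2)/2)^(1/3))/6) + C3*exp(-c*(8/(27*sqrt(6)/4 + 16*sqrt(2) + sqrt(-2048 + (27*sqrt(6) + 64*sqrt(2))^2/4)/2)^(1/3) + 2*sqrt(2) + (27*sqrt(6)/4 + 16*sqrt(2) + sqrt(-2048 + (27*sqrt(6) + 64*sqrt(2))^2/4)/2)^(1/3))/3)


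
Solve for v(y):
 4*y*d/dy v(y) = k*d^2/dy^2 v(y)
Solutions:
 v(y) = C1 + C2*erf(sqrt(2)*y*sqrt(-1/k))/sqrt(-1/k)


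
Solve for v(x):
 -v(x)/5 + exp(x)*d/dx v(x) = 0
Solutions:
 v(x) = C1*exp(-exp(-x)/5)


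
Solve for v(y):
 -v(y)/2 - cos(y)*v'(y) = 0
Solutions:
 v(y) = C1*(sin(y) - 1)^(1/4)/(sin(y) + 1)^(1/4)


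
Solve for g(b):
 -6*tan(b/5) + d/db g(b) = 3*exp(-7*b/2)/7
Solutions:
 g(b) = C1 + 15*log(tan(b/5)^2 + 1) - 6*exp(-7*b/2)/49


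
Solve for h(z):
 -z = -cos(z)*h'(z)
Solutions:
 h(z) = C1 + Integral(z/cos(z), z)


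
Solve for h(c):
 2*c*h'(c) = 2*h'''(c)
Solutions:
 h(c) = C1 + Integral(C2*airyai(c) + C3*airybi(c), c)


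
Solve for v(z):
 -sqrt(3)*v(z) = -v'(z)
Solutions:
 v(z) = C1*exp(sqrt(3)*z)


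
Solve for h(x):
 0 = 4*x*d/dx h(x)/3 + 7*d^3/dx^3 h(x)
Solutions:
 h(x) = C1 + Integral(C2*airyai(-42^(2/3)*x/21) + C3*airybi(-42^(2/3)*x/21), x)


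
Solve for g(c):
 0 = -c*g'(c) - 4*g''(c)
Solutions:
 g(c) = C1 + C2*erf(sqrt(2)*c/4)


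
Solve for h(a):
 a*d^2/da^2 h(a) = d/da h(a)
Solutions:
 h(a) = C1 + C2*a^2


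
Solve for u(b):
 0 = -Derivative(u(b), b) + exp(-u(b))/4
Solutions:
 u(b) = log(C1 + b/4)


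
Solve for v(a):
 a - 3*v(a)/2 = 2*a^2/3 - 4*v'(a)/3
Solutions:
 v(a) = C1*exp(9*a/8) - 4*a^2/9 - 10*a/81 - 80/729


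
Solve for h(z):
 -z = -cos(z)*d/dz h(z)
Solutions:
 h(z) = C1 + Integral(z/cos(z), z)


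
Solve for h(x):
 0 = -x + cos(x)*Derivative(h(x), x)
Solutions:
 h(x) = C1 + Integral(x/cos(x), x)


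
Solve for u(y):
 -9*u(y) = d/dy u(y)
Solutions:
 u(y) = C1*exp(-9*y)


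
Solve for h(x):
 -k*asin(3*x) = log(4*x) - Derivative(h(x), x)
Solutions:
 h(x) = C1 + k*(x*asin(3*x) + sqrt(1 - 9*x^2)/3) + x*log(x) - x + 2*x*log(2)


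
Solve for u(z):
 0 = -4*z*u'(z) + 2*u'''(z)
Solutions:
 u(z) = C1 + Integral(C2*airyai(2^(1/3)*z) + C3*airybi(2^(1/3)*z), z)


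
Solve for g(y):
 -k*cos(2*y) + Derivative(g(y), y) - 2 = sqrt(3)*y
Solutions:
 g(y) = C1 + k*sin(2*y)/2 + sqrt(3)*y^2/2 + 2*y


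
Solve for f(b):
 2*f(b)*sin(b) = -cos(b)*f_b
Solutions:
 f(b) = C1*cos(b)^2


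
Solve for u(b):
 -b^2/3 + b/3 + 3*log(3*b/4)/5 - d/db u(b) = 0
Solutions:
 u(b) = C1 - b^3/9 + b^2/6 + 3*b*log(b)/5 - 6*b*log(2)/5 - 3*b/5 + 3*b*log(3)/5


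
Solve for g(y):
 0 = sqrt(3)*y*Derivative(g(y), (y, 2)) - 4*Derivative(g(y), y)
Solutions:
 g(y) = C1 + C2*y^(1 + 4*sqrt(3)/3)


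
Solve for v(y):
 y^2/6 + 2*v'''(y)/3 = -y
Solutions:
 v(y) = C1 + C2*y + C3*y^2 - y^5/240 - y^4/16


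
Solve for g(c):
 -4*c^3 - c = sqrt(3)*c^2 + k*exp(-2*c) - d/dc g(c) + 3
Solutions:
 g(c) = C1 + c^4 + sqrt(3)*c^3/3 + c^2/2 + 3*c - k*exp(-2*c)/2


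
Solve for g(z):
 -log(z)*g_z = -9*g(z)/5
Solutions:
 g(z) = C1*exp(9*li(z)/5)


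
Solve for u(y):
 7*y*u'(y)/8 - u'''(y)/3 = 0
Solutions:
 u(y) = C1 + Integral(C2*airyai(21^(1/3)*y/2) + C3*airybi(21^(1/3)*y/2), y)


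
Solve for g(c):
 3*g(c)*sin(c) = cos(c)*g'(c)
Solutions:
 g(c) = C1/cos(c)^3


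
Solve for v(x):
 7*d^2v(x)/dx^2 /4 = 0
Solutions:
 v(x) = C1 + C2*x


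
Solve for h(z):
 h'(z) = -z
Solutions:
 h(z) = C1 - z^2/2


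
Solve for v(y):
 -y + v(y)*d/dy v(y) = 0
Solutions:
 v(y) = -sqrt(C1 + y^2)
 v(y) = sqrt(C1 + y^2)


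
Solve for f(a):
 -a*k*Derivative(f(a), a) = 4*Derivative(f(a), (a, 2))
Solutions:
 f(a) = Piecewise((-sqrt(2)*sqrt(pi)*C1*erf(sqrt(2)*a*sqrt(k)/4)/sqrt(k) - C2, (k > 0) | (k < 0)), (-C1*a - C2, True))


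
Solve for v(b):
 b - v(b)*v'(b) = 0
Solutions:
 v(b) = -sqrt(C1 + b^2)
 v(b) = sqrt(C1 + b^2)


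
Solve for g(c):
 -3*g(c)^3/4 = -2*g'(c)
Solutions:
 g(c) = -2*sqrt(-1/(C1 + 3*c))
 g(c) = 2*sqrt(-1/(C1 + 3*c))


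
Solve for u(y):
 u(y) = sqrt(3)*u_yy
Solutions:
 u(y) = C1*exp(-3^(3/4)*y/3) + C2*exp(3^(3/4)*y/3)


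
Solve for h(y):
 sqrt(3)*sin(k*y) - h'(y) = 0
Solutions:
 h(y) = C1 - sqrt(3)*cos(k*y)/k


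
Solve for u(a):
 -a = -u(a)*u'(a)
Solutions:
 u(a) = -sqrt(C1 + a^2)
 u(a) = sqrt(C1 + a^2)


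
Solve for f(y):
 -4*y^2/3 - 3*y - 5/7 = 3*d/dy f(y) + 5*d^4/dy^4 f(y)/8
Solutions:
 f(y) = C1 + C4*exp(-2*3^(1/3)*5^(2/3)*y/5) - 4*y^3/27 - y^2/2 - 5*y/21 + (C2*sin(3^(5/6)*5^(2/3)*y/5) + C3*cos(3^(5/6)*5^(2/3)*y/5))*exp(3^(1/3)*5^(2/3)*y/5)


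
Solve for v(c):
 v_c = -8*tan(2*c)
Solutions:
 v(c) = C1 + 4*log(cos(2*c))


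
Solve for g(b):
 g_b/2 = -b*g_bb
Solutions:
 g(b) = C1 + C2*sqrt(b)


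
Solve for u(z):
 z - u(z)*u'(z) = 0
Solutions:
 u(z) = -sqrt(C1 + z^2)
 u(z) = sqrt(C1 + z^2)


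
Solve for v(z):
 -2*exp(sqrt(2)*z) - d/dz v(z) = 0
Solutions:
 v(z) = C1 - sqrt(2)*exp(sqrt(2)*z)


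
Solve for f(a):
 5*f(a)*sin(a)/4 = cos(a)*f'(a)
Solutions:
 f(a) = C1/cos(a)^(5/4)


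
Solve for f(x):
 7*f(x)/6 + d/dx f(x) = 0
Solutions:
 f(x) = C1*exp(-7*x/6)


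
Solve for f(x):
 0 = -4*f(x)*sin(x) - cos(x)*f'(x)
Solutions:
 f(x) = C1*cos(x)^4


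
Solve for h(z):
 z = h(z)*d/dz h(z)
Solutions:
 h(z) = -sqrt(C1 + z^2)
 h(z) = sqrt(C1 + z^2)


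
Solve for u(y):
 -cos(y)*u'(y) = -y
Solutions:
 u(y) = C1 + Integral(y/cos(y), y)


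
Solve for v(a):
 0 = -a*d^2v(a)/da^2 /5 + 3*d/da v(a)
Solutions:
 v(a) = C1 + C2*a^16


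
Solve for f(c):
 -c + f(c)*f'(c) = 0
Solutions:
 f(c) = -sqrt(C1 + c^2)
 f(c) = sqrt(C1 + c^2)


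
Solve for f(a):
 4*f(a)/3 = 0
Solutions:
 f(a) = 0


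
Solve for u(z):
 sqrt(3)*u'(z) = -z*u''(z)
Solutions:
 u(z) = C1 + C2*z^(1 - sqrt(3))


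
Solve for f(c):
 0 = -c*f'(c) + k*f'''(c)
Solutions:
 f(c) = C1 + Integral(C2*airyai(c*(1/k)^(1/3)) + C3*airybi(c*(1/k)^(1/3)), c)


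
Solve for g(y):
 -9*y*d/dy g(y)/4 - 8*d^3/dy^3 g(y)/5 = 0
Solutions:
 g(y) = C1 + Integral(C2*airyai(-90^(1/3)*y/4) + C3*airybi(-90^(1/3)*y/4), y)


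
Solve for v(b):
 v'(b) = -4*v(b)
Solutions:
 v(b) = C1*exp(-4*b)


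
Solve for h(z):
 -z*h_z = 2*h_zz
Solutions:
 h(z) = C1 + C2*erf(z/2)


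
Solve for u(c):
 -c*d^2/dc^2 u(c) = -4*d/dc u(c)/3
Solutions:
 u(c) = C1 + C2*c^(7/3)


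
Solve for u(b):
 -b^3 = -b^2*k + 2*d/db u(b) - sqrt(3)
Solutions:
 u(b) = C1 - b^4/8 + b^3*k/6 + sqrt(3)*b/2


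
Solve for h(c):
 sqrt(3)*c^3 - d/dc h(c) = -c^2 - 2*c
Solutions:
 h(c) = C1 + sqrt(3)*c^4/4 + c^3/3 + c^2


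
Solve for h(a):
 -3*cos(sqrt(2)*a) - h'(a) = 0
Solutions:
 h(a) = C1 - 3*sqrt(2)*sin(sqrt(2)*a)/2


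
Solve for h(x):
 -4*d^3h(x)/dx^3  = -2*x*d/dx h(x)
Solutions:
 h(x) = C1 + Integral(C2*airyai(2^(2/3)*x/2) + C3*airybi(2^(2/3)*x/2), x)


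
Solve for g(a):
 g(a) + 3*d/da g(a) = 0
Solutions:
 g(a) = C1*exp(-a/3)


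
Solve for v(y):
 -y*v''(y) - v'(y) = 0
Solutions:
 v(y) = C1 + C2*log(y)


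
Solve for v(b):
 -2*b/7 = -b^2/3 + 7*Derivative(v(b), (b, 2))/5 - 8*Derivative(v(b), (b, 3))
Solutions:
 v(b) = C1 + C2*b + C3*exp(7*b/40) + 5*b^4/252 + 185*b^3/441 + 7400*b^2/1029


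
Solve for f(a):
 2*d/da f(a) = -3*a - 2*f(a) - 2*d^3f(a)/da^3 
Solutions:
 f(a) = C1*exp(6^(1/3)*a*(-2*3^(1/3)/(9 + sqrt(93))^(1/3) + 2^(1/3)*(9 + sqrt(93))^(1/3))/12)*sin(2^(1/3)*3^(1/6)*a*(6/(9 + sqrt(93))^(1/3) + 2^(1/3)*3^(2/3)*(9 + sqrt(93))^(1/3))/12) + C2*exp(6^(1/3)*a*(-2*3^(1/3)/(9 + sqrt(93))^(1/3) + 2^(1/3)*(9 + sqrt(93))^(1/3))/12)*cos(2^(1/3)*3^(1/6)*a*(6/(9 + sqrt(93))^(1/3) + 2^(1/3)*3^(2/3)*(9 + sqrt(93))^(1/3))/12) + C3*exp(-6^(1/3)*a*(-2*3^(1/3)/(9 + sqrt(93))^(1/3) + 2^(1/3)*(9 + sqrt(93))^(1/3))/6) - 3*a/2 + 3/2


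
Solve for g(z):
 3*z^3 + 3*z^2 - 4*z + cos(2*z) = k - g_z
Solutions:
 g(z) = C1 + k*z - 3*z^4/4 - z^3 + 2*z^2 - sin(2*z)/2


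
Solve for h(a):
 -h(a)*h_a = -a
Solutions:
 h(a) = -sqrt(C1 + a^2)
 h(a) = sqrt(C1 + a^2)


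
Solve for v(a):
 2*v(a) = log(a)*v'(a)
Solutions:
 v(a) = C1*exp(2*li(a))


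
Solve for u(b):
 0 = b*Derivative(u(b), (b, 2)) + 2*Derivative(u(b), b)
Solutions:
 u(b) = C1 + C2/b


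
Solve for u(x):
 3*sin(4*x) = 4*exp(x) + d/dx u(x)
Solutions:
 u(x) = C1 - 4*exp(x) - 3*cos(4*x)/4


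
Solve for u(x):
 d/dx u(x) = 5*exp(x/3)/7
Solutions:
 u(x) = C1 + 15*exp(x/3)/7


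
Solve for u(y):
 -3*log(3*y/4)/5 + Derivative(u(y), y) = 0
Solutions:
 u(y) = C1 + 3*y*log(y)/5 - 6*y*log(2)/5 - 3*y/5 + 3*y*log(3)/5


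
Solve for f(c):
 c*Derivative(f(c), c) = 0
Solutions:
 f(c) = C1


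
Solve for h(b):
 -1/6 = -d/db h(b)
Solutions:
 h(b) = C1 + b/6


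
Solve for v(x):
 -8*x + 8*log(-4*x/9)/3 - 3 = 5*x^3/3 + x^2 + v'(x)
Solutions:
 v(x) = C1 - 5*x^4/12 - x^3/3 - 4*x^2 + 8*x*log(-x)/3 + x*(-16*log(3) - 17 + 16*log(2))/3


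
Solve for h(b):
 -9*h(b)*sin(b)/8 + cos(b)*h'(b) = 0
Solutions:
 h(b) = C1/cos(b)^(9/8)


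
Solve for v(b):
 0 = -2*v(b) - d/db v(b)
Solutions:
 v(b) = C1*exp(-2*b)


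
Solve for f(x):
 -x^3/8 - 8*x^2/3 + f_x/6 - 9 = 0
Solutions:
 f(x) = C1 + 3*x^4/16 + 16*x^3/3 + 54*x


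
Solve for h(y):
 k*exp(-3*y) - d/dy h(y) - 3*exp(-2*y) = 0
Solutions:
 h(y) = C1 - k*exp(-3*y)/3 + 3*exp(-2*y)/2


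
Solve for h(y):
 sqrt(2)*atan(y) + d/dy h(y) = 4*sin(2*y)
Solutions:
 h(y) = C1 - sqrt(2)*(y*atan(y) - log(y^2 + 1)/2) - 2*cos(2*y)


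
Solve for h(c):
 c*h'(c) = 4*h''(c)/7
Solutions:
 h(c) = C1 + C2*erfi(sqrt(14)*c/4)


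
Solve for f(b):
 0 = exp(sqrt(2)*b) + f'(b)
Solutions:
 f(b) = C1 - sqrt(2)*exp(sqrt(2)*b)/2


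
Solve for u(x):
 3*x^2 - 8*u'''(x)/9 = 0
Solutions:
 u(x) = C1 + C2*x + C3*x^2 + 9*x^5/160


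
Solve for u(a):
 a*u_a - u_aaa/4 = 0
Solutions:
 u(a) = C1 + Integral(C2*airyai(2^(2/3)*a) + C3*airybi(2^(2/3)*a), a)


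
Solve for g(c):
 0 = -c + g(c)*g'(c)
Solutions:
 g(c) = -sqrt(C1 + c^2)
 g(c) = sqrt(C1 + c^2)


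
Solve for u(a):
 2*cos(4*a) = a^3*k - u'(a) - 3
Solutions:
 u(a) = C1 + a^4*k/4 - 3*a - sin(4*a)/2


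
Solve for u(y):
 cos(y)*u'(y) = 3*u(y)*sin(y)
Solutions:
 u(y) = C1/cos(y)^3


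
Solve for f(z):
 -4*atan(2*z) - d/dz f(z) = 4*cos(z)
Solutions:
 f(z) = C1 - 4*z*atan(2*z) + log(4*z^2 + 1) - 4*sin(z)


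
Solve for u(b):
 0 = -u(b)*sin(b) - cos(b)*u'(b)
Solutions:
 u(b) = C1*cos(b)


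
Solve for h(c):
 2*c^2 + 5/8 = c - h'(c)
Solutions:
 h(c) = C1 - 2*c^3/3 + c^2/2 - 5*c/8


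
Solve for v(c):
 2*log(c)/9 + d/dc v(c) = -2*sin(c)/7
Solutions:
 v(c) = C1 - 2*c*log(c)/9 + 2*c/9 + 2*cos(c)/7


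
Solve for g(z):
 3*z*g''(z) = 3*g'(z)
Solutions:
 g(z) = C1 + C2*z^2


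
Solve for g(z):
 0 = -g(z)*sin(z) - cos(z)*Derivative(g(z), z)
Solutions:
 g(z) = C1*cos(z)


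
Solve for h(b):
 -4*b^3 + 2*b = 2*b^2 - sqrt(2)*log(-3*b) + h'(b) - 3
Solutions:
 h(b) = C1 - b^4 - 2*b^3/3 + b^2 + sqrt(2)*b*log(-b) + b*(-sqrt(2) + sqrt(2)*log(3) + 3)


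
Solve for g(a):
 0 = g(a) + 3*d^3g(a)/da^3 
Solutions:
 g(a) = C3*exp(-3^(2/3)*a/3) + (C1*sin(3^(1/6)*a/2) + C2*cos(3^(1/6)*a/2))*exp(3^(2/3)*a/6)


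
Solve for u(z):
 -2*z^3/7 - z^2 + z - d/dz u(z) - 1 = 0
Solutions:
 u(z) = C1 - z^4/14 - z^3/3 + z^2/2 - z


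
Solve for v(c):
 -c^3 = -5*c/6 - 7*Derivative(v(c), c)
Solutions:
 v(c) = C1 + c^4/28 - 5*c^2/84


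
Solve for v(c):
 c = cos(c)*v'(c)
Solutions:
 v(c) = C1 + Integral(c/cos(c), c)


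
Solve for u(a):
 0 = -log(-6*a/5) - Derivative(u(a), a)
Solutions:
 u(a) = C1 - a*log(-a) + a*(-log(6) + 1 + log(5))


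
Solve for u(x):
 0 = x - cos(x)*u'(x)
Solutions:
 u(x) = C1 + Integral(x/cos(x), x)


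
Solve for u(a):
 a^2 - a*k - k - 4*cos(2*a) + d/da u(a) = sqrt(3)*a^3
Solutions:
 u(a) = C1 + sqrt(3)*a^4/4 - a^3/3 + a^2*k/2 + a*k + 2*sin(2*a)


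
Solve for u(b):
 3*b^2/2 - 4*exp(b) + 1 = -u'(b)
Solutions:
 u(b) = C1 - b^3/2 - b + 4*exp(b)


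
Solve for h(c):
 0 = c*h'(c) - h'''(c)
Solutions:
 h(c) = C1 + Integral(C2*airyai(c) + C3*airybi(c), c)


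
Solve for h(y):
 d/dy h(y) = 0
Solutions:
 h(y) = C1


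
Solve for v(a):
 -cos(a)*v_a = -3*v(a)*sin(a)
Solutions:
 v(a) = C1/cos(a)^3


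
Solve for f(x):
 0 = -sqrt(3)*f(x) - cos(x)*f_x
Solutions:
 f(x) = C1*(sin(x) - 1)^(sqrt(3)/2)/(sin(x) + 1)^(sqrt(3)/2)


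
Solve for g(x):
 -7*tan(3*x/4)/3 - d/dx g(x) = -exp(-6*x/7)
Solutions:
 g(x) = C1 - 14*log(tan(3*x/4)^2 + 1)/9 - 7*exp(-6*x/7)/6


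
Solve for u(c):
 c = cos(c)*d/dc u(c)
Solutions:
 u(c) = C1 + Integral(c/cos(c), c)


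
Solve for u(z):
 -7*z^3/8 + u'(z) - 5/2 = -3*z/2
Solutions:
 u(z) = C1 + 7*z^4/32 - 3*z^2/4 + 5*z/2


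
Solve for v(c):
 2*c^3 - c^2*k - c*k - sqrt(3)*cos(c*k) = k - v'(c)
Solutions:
 v(c) = C1 - c^4/2 + c^3*k/3 + c^2*k/2 + c*k + sqrt(3)*sin(c*k)/k


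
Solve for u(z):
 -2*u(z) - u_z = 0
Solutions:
 u(z) = C1*exp(-2*z)


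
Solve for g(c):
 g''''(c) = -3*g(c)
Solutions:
 g(c) = (C1*sin(sqrt(2)*3^(1/4)*c/2) + C2*cos(sqrt(2)*3^(1/4)*c/2))*exp(-sqrt(2)*3^(1/4)*c/2) + (C3*sin(sqrt(2)*3^(1/4)*c/2) + C4*cos(sqrt(2)*3^(1/4)*c/2))*exp(sqrt(2)*3^(1/4)*c/2)


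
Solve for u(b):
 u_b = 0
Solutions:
 u(b) = C1


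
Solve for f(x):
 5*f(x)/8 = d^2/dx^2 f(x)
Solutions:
 f(x) = C1*exp(-sqrt(10)*x/4) + C2*exp(sqrt(10)*x/4)


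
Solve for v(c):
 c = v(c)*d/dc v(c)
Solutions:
 v(c) = -sqrt(C1 + c^2)
 v(c) = sqrt(C1 + c^2)


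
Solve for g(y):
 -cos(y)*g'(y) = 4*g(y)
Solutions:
 g(y) = C1*(sin(y)^2 - 2*sin(y) + 1)/(sin(y)^2 + 2*sin(y) + 1)


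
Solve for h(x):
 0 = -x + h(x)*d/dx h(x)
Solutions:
 h(x) = -sqrt(C1 + x^2)
 h(x) = sqrt(C1 + x^2)


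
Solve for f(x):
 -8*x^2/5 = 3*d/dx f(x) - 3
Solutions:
 f(x) = C1 - 8*x^3/45 + x


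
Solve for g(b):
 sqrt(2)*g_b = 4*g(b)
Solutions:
 g(b) = C1*exp(2*sqrt(2)*b)


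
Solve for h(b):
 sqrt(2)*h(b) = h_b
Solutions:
 h(b) = C1*exp(sqrt(2)*b)


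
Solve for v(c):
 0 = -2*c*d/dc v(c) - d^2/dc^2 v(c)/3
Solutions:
 v(c) = C1 + C2*erf(sqrt(3)*c)


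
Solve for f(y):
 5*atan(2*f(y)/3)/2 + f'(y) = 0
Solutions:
 Integral(1/atan(2*_y/3), (_y, f(y))) = C1 - 5*y/2


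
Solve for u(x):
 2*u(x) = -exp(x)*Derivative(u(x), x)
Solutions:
 u(x) = C1*exp(2*exp(-x))


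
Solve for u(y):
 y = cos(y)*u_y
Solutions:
 u(y) = C1 + Integral(y/cos(y), y)


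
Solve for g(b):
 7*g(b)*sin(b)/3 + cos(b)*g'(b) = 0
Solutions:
 g(b) = C1*cos(b)^(7/3)


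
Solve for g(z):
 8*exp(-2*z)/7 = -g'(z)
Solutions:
 g(z) = C1 + 4*exp(-2*z)/7


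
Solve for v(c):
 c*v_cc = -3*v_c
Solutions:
 v(c) = C1 + C2/c^2


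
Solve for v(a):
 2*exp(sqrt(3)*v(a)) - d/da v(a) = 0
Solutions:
 v(a) = sqrt(3)*(2*log(-1/(C1 + 2*a)) - log(3))/6


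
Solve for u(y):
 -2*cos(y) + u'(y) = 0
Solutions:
 u(y) = C1 + 2*sin(y)


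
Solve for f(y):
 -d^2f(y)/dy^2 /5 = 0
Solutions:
 f(y) = C1 + C2*y


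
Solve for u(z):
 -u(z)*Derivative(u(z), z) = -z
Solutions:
 u(z) = -sqrt(C1 + z^2)
 u(z) = sqrt(C1 + z^2)


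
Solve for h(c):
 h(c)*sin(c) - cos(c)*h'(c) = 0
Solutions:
 h(c) = C1/cos(c)


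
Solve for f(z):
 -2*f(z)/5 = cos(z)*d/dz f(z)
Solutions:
 f(z) = C1*(sin(z) - 1)^(1/5)/(sin(z) + 1)^(1/5)


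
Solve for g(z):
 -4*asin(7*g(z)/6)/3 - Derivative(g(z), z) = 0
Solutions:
 Integral(1/asin(7*_y/6), (_y, g(z))) = C1 - 4*z/3


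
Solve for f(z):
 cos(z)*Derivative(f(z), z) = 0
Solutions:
 f(z) = C1


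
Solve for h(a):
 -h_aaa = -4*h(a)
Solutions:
 h(a) = C3*exp(2^(2/3)*a) + (C1*sin(2^(2/3)*sqrt(3)*a/2) + C2*cos(2^(2/3)*sqrt(3)*a/2))*exp(-2^(2/3)*a/2)


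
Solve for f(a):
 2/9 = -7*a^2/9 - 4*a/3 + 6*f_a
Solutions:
 f(a) = C1 + 7*a^3/162 + a^2/9 + a/27


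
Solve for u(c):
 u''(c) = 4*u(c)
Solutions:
 u(c) = C1*exp(-2*c) + C2*exp(2*c)


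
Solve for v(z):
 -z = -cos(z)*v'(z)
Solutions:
 v(z) = C1 + Integral(z/cos(z), z)


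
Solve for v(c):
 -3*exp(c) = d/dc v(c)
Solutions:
 v(c) = C1 - 3*exp(c)


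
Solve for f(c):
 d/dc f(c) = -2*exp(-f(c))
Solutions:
 f(c) = log(C1 - 2*c)


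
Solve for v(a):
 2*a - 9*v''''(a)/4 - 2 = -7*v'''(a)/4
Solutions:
 v(a) = C1 + C2*a + C3*a^2 + C4*exp(7*a/9) - a^4/21 - 8*a^3/147


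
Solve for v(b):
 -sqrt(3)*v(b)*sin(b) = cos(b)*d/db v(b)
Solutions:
 v(b) = C1*cos(b)^(sqrt(3))


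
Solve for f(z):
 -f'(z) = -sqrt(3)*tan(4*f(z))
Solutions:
 f(z) = -asin(C1*exp(4*sqrt(3)*z))/4 + pi/4
 f(z) = asin(C1*exp(4*sqrt(3)*z))/4


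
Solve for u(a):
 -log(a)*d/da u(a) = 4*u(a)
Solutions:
 u(a) = C1*exp(-4*li(a))


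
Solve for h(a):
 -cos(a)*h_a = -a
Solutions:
 h(a) = C1 + Integral(a/cos(a), a)


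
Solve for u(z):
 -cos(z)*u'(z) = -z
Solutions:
 u(z) = C1 + Integral(z/cos(z), z)


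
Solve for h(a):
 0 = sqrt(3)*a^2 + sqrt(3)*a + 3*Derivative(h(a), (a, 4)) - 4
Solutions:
 h(a) = C1 + C2*a + C3*a^2 + C4*a^3 - sqrt(3)*a^6/1080 - sqrt(3)*a^5/360 + a^4/18


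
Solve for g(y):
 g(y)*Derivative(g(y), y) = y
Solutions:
 g(y) = -sqrt(C1 + y^2)
 g(y) = sqrt(C1 + y^2)


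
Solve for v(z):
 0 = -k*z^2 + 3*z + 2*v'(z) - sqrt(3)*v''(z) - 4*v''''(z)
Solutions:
 v(z) = C1 + C2*exp(-z*(-3^(5/6)/(6 + sqrt(sqrt(3) + 36))^(1/3) + 3^(2/3)*(6 + sqrt(sqrt(3) + 36))^(1/3))/12)*sin(z*(3^(1/3)/(6 + sqrt(sqrt(3) + 36))^(1/3) + 3^(1/6)*(6 + sqrt(sqrt(3) + 36))^(1/3))/4) + C3*exp(-z*(-3^(5/6)/(6 + sqrt(sqrt(3) + 36))^(1/3) + 3^(2/3)*(6 + sqrt(sqrt(3) + 36))^(1/3))/12)*cos(z*(3^(1/3)/(6 + sqrt(sqrt(3) + 36))^(1/3) + 3^(1/6)*(6 + sqrt(sqrt(3) + 36))^(1/3))/4) + C4*exp(z*(-3^(5/6)/(6 + sqrt(sqrt(3) + 36))^(1/3) + 3^(2/3)*(6 + sqrt(sqrt(3) + 36))^(1/3))/6) + k*z^3/6 + sqrt(3)*k*z^2/4 + 3*k*z/4 - 3*z^2/4 - 3*sqrt(3)*z/4


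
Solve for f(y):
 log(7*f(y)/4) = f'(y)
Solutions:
 Integral(1/(-log(_y) - log(7) + 2*log(2)), (_y, f(y))) = C1 - y


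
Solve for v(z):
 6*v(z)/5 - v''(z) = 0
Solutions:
 v(z) = C1*exp(-sqrt(30)*z/5) + C2*exp(sqrt(30)*z/5)


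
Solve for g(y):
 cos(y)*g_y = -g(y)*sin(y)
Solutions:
 g(y) = C1*cos(y)


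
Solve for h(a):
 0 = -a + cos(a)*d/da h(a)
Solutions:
 h(a) = C1 + Integral(a/cos(a), a)


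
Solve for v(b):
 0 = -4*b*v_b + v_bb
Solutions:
 v(b) = C1 + C2*erfi(sqrt(2)*b)


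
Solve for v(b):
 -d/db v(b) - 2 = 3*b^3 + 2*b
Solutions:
 v(b) = C1 - 3*b^4/4 - b^2 - 2*b


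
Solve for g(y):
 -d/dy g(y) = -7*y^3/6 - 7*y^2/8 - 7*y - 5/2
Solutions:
 g(y) = C1 + 7*y^4/24 + 7*y^3/24 + 7*y^2/2 + 5*y/2


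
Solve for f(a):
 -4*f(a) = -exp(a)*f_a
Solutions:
 f(a) = C1*exp(-4*exp(-a))


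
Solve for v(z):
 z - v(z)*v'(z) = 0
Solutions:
 v(z) = -sqrt(C1 + z^2)
 v(z) = sqrt(C1 + z^2)


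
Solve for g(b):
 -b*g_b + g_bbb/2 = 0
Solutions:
 g(b) = C1 + Integral(C2*airyai(2^(1/3)*b) + C3*airybi(2^(1/3)*b), b)


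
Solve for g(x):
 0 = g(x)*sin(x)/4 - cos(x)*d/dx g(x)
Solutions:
 g(x) = C1/cos(x)^(1/4)


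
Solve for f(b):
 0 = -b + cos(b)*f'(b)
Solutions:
 f(b) = C1 + Integral(b/cos(b), b)


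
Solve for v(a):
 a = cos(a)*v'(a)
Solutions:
 v(a) = C1 + Integral(a/cos(a), a)


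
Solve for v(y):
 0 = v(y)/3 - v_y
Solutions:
 v(y) = C1*exp(y/3)


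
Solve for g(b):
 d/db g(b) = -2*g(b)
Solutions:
 g(b) = C1*exp(-2*b)


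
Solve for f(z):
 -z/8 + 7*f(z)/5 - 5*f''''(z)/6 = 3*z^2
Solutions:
 f(z) = C1*exp(-42^(1/4)*sqrt(5)*z/5) + C2*exp(42^(1/4)*sqrt(5)*z/5) + C3*sin(42^(1/4)*sqrt(5)*z/5) + C4*cos(42^(1/4)*sqrt(5)*z/5) + 15*z^2/7 + 5*z/56


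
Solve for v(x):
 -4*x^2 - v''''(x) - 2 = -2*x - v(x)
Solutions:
 v(x) = C1*exp(-x) + C2*exp(x) + C3*sin(x) + C4*cos(x) + 4*x^2 - 2*x + 2


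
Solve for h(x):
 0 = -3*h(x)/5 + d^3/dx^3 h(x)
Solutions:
 h(x) = C3*exp(3^(1/3)*5^(2/3)*x/5) + (C1*sin(3^(5/6)*5^(2/3)*x/10) + C2*cos(3^(5/6)*5^(2/3)*x/10))*exp(-3^(1/3)*5^(2/3)*x/10)


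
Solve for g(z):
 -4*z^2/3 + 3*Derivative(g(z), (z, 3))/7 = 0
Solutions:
 g(z) = C1 + C2*z + C3*z^2 + 7*z^5/135


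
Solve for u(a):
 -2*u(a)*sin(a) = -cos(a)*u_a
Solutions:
 u(a) = C1/cos(a)^2


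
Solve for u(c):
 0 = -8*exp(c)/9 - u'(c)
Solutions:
 u(c) = C1 - 8*exp(c)/9


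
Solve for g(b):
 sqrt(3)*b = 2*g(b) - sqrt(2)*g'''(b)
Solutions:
 g(b) = C3*exp(2^(1/6)*b) + sqrt(3)*b/2 + (C1*sin(2^(1/6)*sqrt(3)*b/2) + C2*cos(2^(1/6)*sqrt(3)*b/2))*exp(-2^(1/6)*b/2)


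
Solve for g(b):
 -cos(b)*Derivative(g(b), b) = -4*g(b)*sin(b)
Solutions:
 g(b) = C1/cos(b)^4


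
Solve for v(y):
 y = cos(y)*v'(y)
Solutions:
 v(y) = C1 + Integral(y/cos(y), y)


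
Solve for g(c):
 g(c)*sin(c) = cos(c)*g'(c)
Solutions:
 g(c) = C1/cos(c)


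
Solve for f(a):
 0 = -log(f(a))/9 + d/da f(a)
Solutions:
 li(f(a)) = C1 + a/9


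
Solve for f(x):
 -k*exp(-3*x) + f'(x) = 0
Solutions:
 f(x) = C1 - k*exp(-3*x)/3


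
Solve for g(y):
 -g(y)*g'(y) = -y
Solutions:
 g(y) = -sqrt(C1 + y^2)
 g(y) = sqrt(C1 + y^2)


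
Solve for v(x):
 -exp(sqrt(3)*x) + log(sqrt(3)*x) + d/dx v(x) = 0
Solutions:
 v(x) = C1 - x*log(x) + x*(1 - log(3)/2) + sqrt(3)*exp(sqrt(3)*x)/3


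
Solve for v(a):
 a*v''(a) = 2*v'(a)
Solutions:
 v(a) = C1 + C2*a^3


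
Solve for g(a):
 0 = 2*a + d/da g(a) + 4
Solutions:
 g(a) = C1 - a^2 - 4*a


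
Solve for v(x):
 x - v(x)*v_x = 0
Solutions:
 v(x) = -sqrt(C1 + x^2)
 v(x) = sqrt(C1 + x^2)


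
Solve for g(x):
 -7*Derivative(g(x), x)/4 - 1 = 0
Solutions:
 g(x) = C1 - 4*x/7


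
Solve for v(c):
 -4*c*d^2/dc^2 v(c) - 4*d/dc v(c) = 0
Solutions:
 v(c) = C1 + C2*log(c)


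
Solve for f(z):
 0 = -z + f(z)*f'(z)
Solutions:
 f(z) = -sqrt(C1 + z^2)
 f(z) = sqrt(C1 + z^2)


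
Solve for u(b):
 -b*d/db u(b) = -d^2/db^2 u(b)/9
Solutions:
 u(b) = C1 + C2*erfi(3*sqrt(2)*b/2)


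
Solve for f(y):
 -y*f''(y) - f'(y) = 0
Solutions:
 f(y) = C1 + C2*log(y)


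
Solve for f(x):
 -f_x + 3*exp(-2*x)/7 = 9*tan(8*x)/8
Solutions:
 f(x) = C1 - 9*log(tan(8*x)^2 + 1)/128 - 3*exp(-2*x)/14


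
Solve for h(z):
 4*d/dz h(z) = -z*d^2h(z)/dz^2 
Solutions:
 h(z) = C1 + C2/z^3


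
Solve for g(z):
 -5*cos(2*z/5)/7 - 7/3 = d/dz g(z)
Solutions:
 g(z) = C1 - 7*z/3 - 25*sin(2*z/5)/14


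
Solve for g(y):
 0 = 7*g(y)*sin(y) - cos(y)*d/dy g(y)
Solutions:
 g(y) = C1/cos(y)^7


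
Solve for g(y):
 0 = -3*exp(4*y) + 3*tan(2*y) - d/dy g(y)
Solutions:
 g(y) = C1 - 3*exp(4*y)/4 - 3*log(cos(2*y))/2


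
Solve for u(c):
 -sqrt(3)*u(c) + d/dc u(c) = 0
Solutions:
 u(c) = C1*exp(sqrt(3)*c)


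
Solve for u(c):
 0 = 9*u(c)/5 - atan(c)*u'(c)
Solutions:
 u(c) = C1*exp(9*Integral(1/atan(c), c)/5)


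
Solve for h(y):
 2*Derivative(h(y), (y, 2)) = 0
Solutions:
 h(y) = C1 + C2*y


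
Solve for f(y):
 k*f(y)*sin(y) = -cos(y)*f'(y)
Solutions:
 f(y) = C1*exp(k*log(cos(y)))


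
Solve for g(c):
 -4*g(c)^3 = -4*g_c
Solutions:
 g(c) = -sqrt(2)*sqrt(-1/(C1 + c))/2
 g(c) = sqrt(2)*sqrt(-1/(C1 + c))/2


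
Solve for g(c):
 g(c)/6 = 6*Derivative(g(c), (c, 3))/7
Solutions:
 g(c) = C3*exp(42^(1/3)*c/6) + (C1*sin(14^(1/3)*3^(5/6)*c/12) + C2*cos(14^(1/3)*3^(5/6)*c/12))*exp(-42^(1/3)*c/12)


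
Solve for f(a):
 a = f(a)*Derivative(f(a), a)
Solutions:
 f(a) = -sqrt(C1 + a^2)
 f(a) = sqrt(C1 + a^2)


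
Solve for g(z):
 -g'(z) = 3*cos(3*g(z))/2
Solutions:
 g(z) = -asin((C1 + exp(9*z))/(C1 - exp(9*z)))/3 + pi/3
 g(z) = asin((C1 + exp(9*z))/(C1 - exp(9*z)))/3


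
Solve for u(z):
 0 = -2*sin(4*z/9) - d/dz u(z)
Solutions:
 u(z) = C1 + 9*cos(4*z/9)/2
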